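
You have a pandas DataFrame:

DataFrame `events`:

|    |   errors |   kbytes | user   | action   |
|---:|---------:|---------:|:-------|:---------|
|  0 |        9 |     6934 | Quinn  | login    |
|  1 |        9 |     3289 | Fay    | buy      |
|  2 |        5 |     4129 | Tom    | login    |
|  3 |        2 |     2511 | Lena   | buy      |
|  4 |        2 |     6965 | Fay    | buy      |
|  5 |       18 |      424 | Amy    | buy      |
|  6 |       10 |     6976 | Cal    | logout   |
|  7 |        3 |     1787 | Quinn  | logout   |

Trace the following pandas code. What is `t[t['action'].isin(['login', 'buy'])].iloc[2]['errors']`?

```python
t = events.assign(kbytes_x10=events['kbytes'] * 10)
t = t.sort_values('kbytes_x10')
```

add column kbytes_x10 = events['kbytes'] * 10:
   errors  kbytes   user  action  kbytes_x10
0       9    6934  Quinn   login       69340
1       9    3289    Fay     buy       32890
2       5    4129    Tom   login       41290
3       2    2511   Lena     buy       25110
4       2    6965    Fay     buy       69650
5      18     424    Amy     buy        4240
6      10    6976    Cal  logout       69760
7       3    1787  Quinn  logout       17870
sort by kbytes_x10:
   errors  kbytes   user  action  kbytes_x10
5      18     424    Amy     buy        4240
7       3    1787  Quinn  logout       17870
3       2    2511   Lena     buy       25110
1       9    3289    Fay     buy       32890
2       5    4129    Tom   login       41290
0       9    6934  Quinn   login       69340
4       2    6965    Fay     buy       69650
6      10    6976    Cal  logout       69760
filter rows where action in ['login', 'buy']:
   errors  kbytes   user action  kbytes_x10
5      18     424    Amy    buy        4240
3       2    2511   Lena    buy       25110
1       9    3289    Fay    buy       32890
2       5    4129    Tom  login       41290
0       9    6934  Quinn  login       69340
4       2    6965    Fay    buy       69650

9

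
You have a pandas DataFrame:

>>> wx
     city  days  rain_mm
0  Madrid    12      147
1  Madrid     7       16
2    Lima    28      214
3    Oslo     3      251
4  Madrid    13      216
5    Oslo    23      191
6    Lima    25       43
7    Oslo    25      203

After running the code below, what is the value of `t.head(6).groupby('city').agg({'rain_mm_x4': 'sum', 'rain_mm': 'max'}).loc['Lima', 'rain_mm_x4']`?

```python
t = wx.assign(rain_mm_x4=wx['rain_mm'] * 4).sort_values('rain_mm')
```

1028

add column rain_mm_x4 = wx['rain_mm'] * 4:
     city  days  rain_mm  rain_mm_x4
0  Madrid    12      147         588
1  Madrid     7       16          64
2    Lima    28      214         856
3    Oslo     3      251        1004
4  Madrid    13      216         864
5    Oslo    23      191         764
6    Lima    25       43         172
7    Oslo    25      203         812
sort by rain_mm:
     city  days  rain_mm  rain_mm_x4
1  Madrid     7       16          64
6    Lima    25       43         172
0  Madrid    12      147         588
5    Oslo    23      191         764
7    Oslo    25      203         812
2    Lima    28      214         856
4  Madrid    13      216         864
3    Oslo     3      251        1004
take first 6 rows:
     city  days  rain_mm  rain_mm_x4
1  Madrid     7       16          64
6    Lima    25       43         172
0  Madrid    12      147         588
5    Oslo    23      191         764
7    Oslo    25      203         812
2    Lima    28      214         856
group by city: sum(rain_mm_x4), max(rain_mm):
        rain_mm_x4  rain_mm
city                       
Lima          1028      214
Madrid         652      147
Oslo          1576      203
value at row 'Lima', column 'rain_mm_x4' → 1028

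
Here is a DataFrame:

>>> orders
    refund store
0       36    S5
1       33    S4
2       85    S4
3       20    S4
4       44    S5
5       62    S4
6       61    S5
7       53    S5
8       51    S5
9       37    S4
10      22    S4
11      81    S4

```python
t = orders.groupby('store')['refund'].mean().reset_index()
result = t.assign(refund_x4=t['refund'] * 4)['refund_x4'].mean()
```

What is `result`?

195.142857143

group by store, mean of refund:
store
S4    48.571429
S5    49.000000
Name: refund, dtype: float64
reset_index():
  store     refund
0    S4  48.571429
1    S5  49.000000
add column refund_x4 = t['refund'] * 4:
  store     refund   refund_x4
0    S4  48.571429  194.285714
1    S5  49.000000  196.000000
Then the mean of column 'refund_x4': 195.142857143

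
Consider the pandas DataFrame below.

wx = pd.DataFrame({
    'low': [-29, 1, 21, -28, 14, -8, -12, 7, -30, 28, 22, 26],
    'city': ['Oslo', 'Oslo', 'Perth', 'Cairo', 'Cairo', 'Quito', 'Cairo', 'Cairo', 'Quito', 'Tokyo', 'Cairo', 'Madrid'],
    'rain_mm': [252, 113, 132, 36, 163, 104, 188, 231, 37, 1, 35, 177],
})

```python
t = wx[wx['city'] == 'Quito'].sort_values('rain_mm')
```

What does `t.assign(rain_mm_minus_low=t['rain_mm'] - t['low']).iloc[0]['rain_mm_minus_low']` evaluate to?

filter rows where city == 'Quito':
   low   city  rain_mm
5   -8  Quito      104
8  -30  Quito       37
sort by rain_mm:
   low   city  rain_mm
8  -30  Quito       37
5   -8  Quito      104
add column rain_mm_minus_low = t['rain_mm'] - t['low']:
   low   city  rain_mm  rain_mm_minus_low
8  -30  Quito       37                 67
5   -8  Quito      104                112
So iloc[0]['rain_mm_minus_low'] = 67.

67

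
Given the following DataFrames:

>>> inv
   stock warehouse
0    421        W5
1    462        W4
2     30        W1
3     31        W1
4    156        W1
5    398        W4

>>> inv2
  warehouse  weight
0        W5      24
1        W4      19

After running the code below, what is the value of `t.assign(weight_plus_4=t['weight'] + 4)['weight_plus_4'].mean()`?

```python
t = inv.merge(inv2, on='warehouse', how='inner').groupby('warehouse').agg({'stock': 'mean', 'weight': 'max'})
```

merge on 'warehouse' (how='inner') → 3 rows:
   stock warehouse  weight
0    421        W5      24
1    462        W4      19
2    398        W4      19
group by warehouse: mean(stock), max(weight):
           stock  weight
warehouse               
W4         430.0      19
W5         421.0      24
add column weight_plus_4 = t['weight'] + 4:
           stock  weight  weight_plus_4
warehouse                              
W4         430.0      19             23
W5         421.0      24             28

25.5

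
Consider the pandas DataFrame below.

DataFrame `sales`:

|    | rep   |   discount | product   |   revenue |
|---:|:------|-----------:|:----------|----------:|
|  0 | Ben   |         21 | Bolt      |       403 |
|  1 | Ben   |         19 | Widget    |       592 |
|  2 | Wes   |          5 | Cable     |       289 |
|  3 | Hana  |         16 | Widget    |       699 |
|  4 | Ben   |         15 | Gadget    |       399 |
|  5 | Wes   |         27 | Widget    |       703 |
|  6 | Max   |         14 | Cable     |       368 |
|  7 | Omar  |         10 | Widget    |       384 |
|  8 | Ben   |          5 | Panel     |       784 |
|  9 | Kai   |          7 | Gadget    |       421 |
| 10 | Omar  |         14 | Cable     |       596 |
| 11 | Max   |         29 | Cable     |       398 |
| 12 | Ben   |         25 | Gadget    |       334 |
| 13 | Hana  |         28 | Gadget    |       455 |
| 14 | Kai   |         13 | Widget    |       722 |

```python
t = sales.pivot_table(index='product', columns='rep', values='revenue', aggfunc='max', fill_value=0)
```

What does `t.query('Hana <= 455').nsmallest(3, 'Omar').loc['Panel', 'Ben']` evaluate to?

784

pivot: rows=product, cols=rep, max(revenue):
rep      Ben  Hana  Kai  Max  Omar  Wes
product                                
Bolt     403     0    0    0     0    0
Cable      0     0    0  398   596  289
Gadget   399   455  421    0     0    0
Panel    784     0    0    0     0    0
Widget   592   699  722    0   384  703
filter rows where Hana <= 455:
rep      Ben  Hana  Kai  Max  Omar  Wes
product                                
Bolt     403     0    0    0     0    0
Cable      0     0    0  398   596  289
Gadget   399   455  421    0     0    0
Panel    784     0    0    0     0    0
take 3 rows with smallest Omar:
rep      Ben  Hana  Kai  Max  Omar  Wes
product                                
Bolt     403     0    0    0     0    0
Gadget   399   455  421    0     0    0
Panel    784     0    0    0     0    0
The value at row 'Panel', column 'Ben' is 784.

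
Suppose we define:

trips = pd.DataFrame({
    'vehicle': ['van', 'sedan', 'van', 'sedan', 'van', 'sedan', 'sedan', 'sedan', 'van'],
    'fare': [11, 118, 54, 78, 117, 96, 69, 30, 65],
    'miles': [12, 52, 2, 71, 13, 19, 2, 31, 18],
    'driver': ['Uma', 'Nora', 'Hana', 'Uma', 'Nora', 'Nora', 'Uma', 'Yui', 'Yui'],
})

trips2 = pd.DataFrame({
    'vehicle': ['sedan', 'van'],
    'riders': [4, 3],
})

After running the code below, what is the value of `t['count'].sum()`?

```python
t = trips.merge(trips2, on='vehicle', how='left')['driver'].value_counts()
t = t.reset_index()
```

9

merge on 'vehicle' (how='left') → 9 rows:
  vehicle  fare  miles driver  riders
0     van    11     12    Uma       3
1   sedan   118     52   Nora       4
2     van    54      2   Hana       3
3   sedan    78     71    Uma       4
4     van   117     13   Nora       3
5   sedan    96     19   Nora       4
6   sedan    69      2    Uma       4
7   sedan    30     31    Yui       4
8     van    65     18    Yui       3
value_counts of driver:
driver
Uma     3
Nora    3
Yui     2
Hana    1
Name: count, dtype: int64
reset_index():
  driver  count
0    Uma      3
1   Nora      3
2    Yui      2
3   Hana      1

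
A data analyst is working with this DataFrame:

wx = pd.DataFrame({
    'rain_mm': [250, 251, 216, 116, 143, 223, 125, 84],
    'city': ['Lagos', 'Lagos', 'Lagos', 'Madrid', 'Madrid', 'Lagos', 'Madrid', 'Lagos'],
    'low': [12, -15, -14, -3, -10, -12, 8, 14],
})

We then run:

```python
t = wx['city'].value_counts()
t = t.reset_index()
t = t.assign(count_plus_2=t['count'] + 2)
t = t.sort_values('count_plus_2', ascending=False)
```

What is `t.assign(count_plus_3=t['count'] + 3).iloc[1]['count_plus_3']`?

6

value_counts of city:
city
Lagos     5
Madrid    3
Name: count, dtype: int64
reset_index():
     city  count
0   Lagos      5
1  Madrid      3
add column count_plus_2 = t['count'] + 2:
     city  count  count_plus_2
0   Lagos      5             7
1  Madrid      3             5
sort by count_plus_2 descending:
     city  count  count_plus_2
0   Lagos      5             7
1  Madrid      3             5
add column count_plus_3 = t['count'] + 3:
     city  count  count_plus_2  count_plus_3
0   Lagos      5             7             8
1  Madrid      3             5             6
Reading off the value at position 1, column 'count_plus_3', we get 6.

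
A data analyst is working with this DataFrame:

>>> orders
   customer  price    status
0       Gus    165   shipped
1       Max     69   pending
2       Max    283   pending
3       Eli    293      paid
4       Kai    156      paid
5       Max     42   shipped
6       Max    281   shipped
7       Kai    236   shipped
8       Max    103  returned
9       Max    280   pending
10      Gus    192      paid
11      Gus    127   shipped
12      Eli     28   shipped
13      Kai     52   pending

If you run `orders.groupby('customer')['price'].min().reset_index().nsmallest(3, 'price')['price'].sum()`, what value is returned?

group by customer, min of price:
customer
Eli     28
Gus    127
Kai     52
Max     42
Name: price, dtype: int64
reset_index():
  customer  price
0      Eli     28
1      Gus    127
2      Kai     52
3      Max     42
take 3 rows with smallest price:
  customer  price
0      Eli     28
3      Max     42
2      Kai     52
The sum of column 'price' is 122.

122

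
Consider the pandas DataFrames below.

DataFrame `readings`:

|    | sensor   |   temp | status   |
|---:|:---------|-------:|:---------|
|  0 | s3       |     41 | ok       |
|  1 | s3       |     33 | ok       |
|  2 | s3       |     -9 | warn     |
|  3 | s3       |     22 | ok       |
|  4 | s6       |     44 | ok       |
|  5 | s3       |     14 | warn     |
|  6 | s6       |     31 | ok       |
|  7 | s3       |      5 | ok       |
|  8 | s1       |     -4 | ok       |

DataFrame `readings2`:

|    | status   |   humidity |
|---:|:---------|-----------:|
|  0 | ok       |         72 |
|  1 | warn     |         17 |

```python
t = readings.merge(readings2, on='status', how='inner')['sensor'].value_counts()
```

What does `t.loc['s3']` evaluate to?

merge on 'status' (how='inner') → 9 rows:
  sensor  temp status  humidity
0     s3    41     ok        72
1     s3    33     ok        72
2     s3    -9   warn        17
3     s3    22     ok        72
4     s6    44     ok        72
5     s3    14   warn        17
6     s6    31     ok        72
7     s3     5     ok        72
8     s1    -4     ok        72
value_counts of sensor:
sensor
s3    6
s6    2
s1    1
Name: count, dtype: int64

6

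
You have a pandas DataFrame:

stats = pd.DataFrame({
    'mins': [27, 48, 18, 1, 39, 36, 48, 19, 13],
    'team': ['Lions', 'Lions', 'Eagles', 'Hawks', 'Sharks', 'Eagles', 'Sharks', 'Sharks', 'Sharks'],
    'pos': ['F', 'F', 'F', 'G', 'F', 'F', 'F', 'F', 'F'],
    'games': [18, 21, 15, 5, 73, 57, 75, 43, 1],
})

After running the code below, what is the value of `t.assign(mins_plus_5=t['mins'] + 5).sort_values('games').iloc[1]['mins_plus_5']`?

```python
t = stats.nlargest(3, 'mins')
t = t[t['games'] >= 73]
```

53

take 3 rows with largest mins:
   mins    team pos  games
1    48   Lions   F     21
6    48  Sharks   F     75
4    39  Sharks   F     73
filter rows where games >= 73:
   mins    team pos  games
6    48  Sharks   F     75
4    39  Sharks   F     73
add column mins_plus_5 = t['mins'] + 5:
   mins    team pos  games  mins_plus_5
6    48  Sharks   F     75           53
4    39  Sharks   F     73           44
sort by games:
   mins    team pos  games  mins_plus_5
4    39  Sharks   F     73           44
6    48  Sharks   F     75           53
Finally, value at position 1, column 'mins_plus_5' = 53.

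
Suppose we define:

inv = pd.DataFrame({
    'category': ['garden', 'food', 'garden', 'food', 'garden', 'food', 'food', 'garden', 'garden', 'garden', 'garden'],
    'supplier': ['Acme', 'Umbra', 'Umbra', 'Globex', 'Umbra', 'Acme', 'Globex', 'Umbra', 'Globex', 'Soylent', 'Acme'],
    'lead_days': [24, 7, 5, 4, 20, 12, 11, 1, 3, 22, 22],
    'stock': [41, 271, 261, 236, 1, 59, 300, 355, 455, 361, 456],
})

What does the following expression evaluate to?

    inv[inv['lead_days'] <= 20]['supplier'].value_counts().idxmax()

filter rows where lead_days <= 20:
  category supplier  lead_days  stock
1     food    Umbra          7    271
2   garden    Umbra          5    261
3     food   Globex          4    236
4   garden    Umbra         20      1
5     food     Acme         12     59
6     food   Globex         11    300
7   garden    Umbra          1    355
8   garden   Globex          3    455
value_counts of supplier:
supplier
Umbra     4
Globex    3
Acme      1
Name: count, dtype: int64
Taking the label with the largest value gives Umbra.

Umbra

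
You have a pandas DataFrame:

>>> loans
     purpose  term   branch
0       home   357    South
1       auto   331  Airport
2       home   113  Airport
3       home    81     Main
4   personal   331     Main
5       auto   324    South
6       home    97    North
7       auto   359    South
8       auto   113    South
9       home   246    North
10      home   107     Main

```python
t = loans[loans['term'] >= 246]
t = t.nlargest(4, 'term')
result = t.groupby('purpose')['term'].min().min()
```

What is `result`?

331

filter rows where term >= 246:
    purpose  term   branch
0      home   357    South
1      auto   331  Airport
4  personal   331     Main
5      auto   324    South
7      auto   359    South
9      home   246    North
take 4 rows with largest term:
    purpose  term   branch
7      auto   359    South
0      home   357    South
1      auto   331  Airport
4  personal   331     Main
group by purpose, min of term:
purpose
auto        331
home        357
personal    331
Name: term, dtype: int64
Finally, min of the resulting series = 331.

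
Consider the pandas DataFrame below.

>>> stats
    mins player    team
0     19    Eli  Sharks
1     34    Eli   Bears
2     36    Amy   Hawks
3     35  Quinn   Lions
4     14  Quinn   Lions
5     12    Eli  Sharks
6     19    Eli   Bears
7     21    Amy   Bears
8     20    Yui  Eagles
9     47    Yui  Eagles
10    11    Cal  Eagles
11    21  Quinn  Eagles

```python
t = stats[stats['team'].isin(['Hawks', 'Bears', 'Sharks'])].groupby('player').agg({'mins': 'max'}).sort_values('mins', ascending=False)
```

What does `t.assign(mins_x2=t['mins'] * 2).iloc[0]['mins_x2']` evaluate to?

filter rows where team in ['Hawks', 'Bears', 'Sharks']:
   mins player    team
0    19    Eli  Sharks
1    34    Eli   Bears
2    36    Amy   Hawks
5    12    Eli  Sharks
6    19    Eli   Bears
7    21    Amy   Bears
group by player, max of mins:
        mins
player      
Amy       36
Eli       34
sort by mins descending:
        mins
player      
Amy       36
Eli       34
add column mins_x2 = t['mins'] * 2:
        mins  mins_x2
player               
Amy       36       72
Eli       34       68
Reading off the value at position 0, column 'mins_x2', we get 72.

72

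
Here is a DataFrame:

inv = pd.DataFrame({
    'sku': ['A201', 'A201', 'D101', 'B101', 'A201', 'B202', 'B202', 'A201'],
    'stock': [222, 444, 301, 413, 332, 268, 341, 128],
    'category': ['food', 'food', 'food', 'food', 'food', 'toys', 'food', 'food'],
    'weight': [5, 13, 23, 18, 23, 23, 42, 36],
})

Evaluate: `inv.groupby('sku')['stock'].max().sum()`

group by sku, max of stock:
sku
A201    444
B101    413
B202    341
D101    301
Name: stock, dtype: int64
Finally, sum of the resulting series = 1499.

1499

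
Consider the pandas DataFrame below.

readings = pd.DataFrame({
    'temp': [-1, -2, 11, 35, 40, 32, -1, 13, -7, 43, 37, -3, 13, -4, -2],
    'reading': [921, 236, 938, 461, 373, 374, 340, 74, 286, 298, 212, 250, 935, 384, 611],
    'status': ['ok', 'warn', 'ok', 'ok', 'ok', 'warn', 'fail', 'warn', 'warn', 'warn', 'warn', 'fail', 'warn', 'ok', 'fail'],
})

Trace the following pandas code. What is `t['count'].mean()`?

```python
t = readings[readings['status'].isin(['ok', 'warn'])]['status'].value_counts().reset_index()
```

6.0

filter rows where status in ['ok', 'warn']:
    temp  reading status
0     -1      921     ok
1     -2      236   warn
2     11      938     ok
3     35      461     ok
4     40      373     ok
5     32      374   warn
7     13       74   warn
8     -7      286   warn
9     43      298   warn
10    37      212   warn
12    13      935   warn
13    -4      384     ok
value_counts of status:
status
warn    7
ok      5
Name: count, dtype: int64
reset_index():
  status  count
0   warn      7
1     ok      5
Reading off the mean of column 'count', we get 6.0.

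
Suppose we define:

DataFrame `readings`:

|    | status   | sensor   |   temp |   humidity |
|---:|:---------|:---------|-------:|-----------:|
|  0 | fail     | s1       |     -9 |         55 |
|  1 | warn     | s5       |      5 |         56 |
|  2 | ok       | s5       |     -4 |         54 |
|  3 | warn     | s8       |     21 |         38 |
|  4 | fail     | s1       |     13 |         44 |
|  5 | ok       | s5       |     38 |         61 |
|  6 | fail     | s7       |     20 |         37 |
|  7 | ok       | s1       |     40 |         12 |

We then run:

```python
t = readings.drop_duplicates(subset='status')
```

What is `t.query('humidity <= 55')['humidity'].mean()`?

54.5

drop duplicate status (keep=first):
  status sensor  temp  humidity
0   fail     s1    -9        55
1   warn     s5     5        56
2     ok     s5    -4        54
filter rows where humidity <= 55:
  status sensor  temp  humidity
0   fail     s1    -9        55
2     ok     s5    -4        54
mean of column 'humidity' → 54.5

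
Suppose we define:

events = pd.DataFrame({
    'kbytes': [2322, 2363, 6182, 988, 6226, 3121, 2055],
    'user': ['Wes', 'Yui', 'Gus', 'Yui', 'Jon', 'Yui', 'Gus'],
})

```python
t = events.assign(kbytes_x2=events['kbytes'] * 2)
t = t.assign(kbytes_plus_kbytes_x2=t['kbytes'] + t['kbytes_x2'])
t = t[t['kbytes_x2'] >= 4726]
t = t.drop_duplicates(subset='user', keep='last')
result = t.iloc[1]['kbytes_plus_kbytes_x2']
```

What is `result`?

18678

add column kbytes_x2 = events['kbytes'] * 2:
   kbytes user  kbytes_x2
0    2322  Wes       4644
1    2363  Yui       4726
2    6182  Gus      12364
3     988  Yui       1976
4    6226  Jon      12452
5    3121  Yui       6242
6    2055  Gus       4110
add column kbytes_plus_kbytes_x2 = t['kbytes'] + t['kbytes_x2']:
   kbytes user  kbytes_x2  kbytes_plus_kbytes_x2
0    2322  Wes       4644                   6966
1    2363  Yui       4726                   7089
2    6182  Gus      12364                  18546
3     988  Yui       1976                   2964
4    6226  Jon      12452                  18678
5    3121  Yui       6242                   9363
6    2055  Gus       4110                   6165
filter rows where kbytes_x2 >= 4726:
   kbytes user  kbytes_x2  kbytes_plus_kbytes_x2
1    2363  Yui       4726                   7089
2    6182  Gus      12364                  18546
4    6226  Jon      12452                  18678
5    3121  Yui       6242                   9363
drop duplicate user (keep=last):
   kbytes user  kbytes_x2  kbytes_plus_kbytes_x2
2    6182  Gus      12364                  18546
4    6226  Jon      12452                  18678
5    3121  Yui       6242                   9363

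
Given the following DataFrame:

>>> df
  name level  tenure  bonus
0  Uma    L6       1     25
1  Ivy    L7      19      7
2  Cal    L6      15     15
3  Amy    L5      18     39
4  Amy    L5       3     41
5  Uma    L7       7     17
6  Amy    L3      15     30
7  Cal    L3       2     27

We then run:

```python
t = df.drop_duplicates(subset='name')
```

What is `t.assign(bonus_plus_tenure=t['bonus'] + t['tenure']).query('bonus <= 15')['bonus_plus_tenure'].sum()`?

drop duplicate name (keep=first):
  name level  tenure  bonus
0  Uma    L6       1     25
1  Ivy    L7      19      7
2  Cal    L6      15     15
3  Amy    L5      18     39
add column bonus_plus_tenure = t['bonus'] + t['tenure']:
  name level  tenure  bonus  bonus_plus_tenure
0  Uma    L6       1     25                 26
1  Ivy    L7      19      7                 26
2  Cal    L6      15     15                 30
3  Amy    L5      18     39                 57
filter rows where bonus <= 15:
  name level  tenure  bonus  bonus_plus_tenure
1  Ivy    L7      19      7                 26
2  Cal    L6      15     15                 30
sum of column 'bonus_plus_tenure' → 56

56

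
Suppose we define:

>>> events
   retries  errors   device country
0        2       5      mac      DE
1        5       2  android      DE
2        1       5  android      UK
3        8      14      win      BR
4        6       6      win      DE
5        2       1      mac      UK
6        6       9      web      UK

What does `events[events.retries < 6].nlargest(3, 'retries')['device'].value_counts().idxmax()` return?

filter rows where retries < 6:
   retries  errors   device country
0        2       5      mac      DE
1        5       2  android      DE
2        1       5  android      UK
5        2       1      mac      UK
take 3 rows with largest retries:
   retries  errors   device country
1        5       2  android      DE
0        2       5      mac      DE
5        2       1      mac      UK
value_counts of device:
device
mac        2
android    1
Name: count, dtype: int64
Reading off the label with the largest value, we get mac.

mac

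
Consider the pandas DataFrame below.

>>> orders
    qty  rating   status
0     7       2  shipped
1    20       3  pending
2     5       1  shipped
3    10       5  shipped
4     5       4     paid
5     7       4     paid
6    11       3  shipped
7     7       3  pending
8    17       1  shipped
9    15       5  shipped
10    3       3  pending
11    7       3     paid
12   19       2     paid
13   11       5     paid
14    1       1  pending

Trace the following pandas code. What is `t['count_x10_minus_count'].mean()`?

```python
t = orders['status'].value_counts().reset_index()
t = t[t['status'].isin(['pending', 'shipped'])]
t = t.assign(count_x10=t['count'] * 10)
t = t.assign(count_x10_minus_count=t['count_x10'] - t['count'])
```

value_counts of status:
status
shipped    6
paid       5
pending    4
Name: count, dtype: int64
reset_index():
    status  count
0  shipped      6
1     paid      5
2  pending      4
filter rows where status in ['pending', 'shipped']:
    status  count
0  shipped      6
2  pending      4
add column count_x10 = t['count'] * 10:
    status  count  count_x10
0  shipped      6         60
2  pending      4         40
add column count_x10_minus_count = t['count_x10'] - t['count']:
    status  count  count_x10  count_x10_minus_count
0  shipped      6         60                     54
2  pending      4         40                     36

45.0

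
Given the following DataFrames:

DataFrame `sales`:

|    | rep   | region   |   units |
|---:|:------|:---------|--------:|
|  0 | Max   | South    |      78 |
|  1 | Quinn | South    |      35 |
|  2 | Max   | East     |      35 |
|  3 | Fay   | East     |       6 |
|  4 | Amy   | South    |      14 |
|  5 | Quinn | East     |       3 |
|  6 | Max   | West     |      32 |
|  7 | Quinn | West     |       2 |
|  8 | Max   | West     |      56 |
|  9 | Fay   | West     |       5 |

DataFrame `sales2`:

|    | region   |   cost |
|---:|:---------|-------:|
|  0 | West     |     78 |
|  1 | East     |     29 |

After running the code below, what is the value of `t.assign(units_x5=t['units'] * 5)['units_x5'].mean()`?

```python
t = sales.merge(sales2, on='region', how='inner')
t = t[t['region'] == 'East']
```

merge on 'region' (how='inner') → 7 rows:
     rep region  units  cost
0    Max   East     35    29
1    Fay   East      6    29
2  Quinn   East      3    29
3    Max   West     32    78
4  Quinn   West      2    78
5    Max   West     56    78
6    Fay   West      5    78
filter rows where region == 'East':
     rep region  units  cost
0    Max   East     35    29
1    Fay   East      6    29
2  Quinn   East      3    29
add column units_x5 = t['units'] * 5:
     rep region  units  cost  units_x5
0    Max   East     35    29       175
1    Fay   East      6    29        30
2  Quinn   East      3    29        15
Finally, mean of column 'units_x5' = 73.3333333333.

73.3333333333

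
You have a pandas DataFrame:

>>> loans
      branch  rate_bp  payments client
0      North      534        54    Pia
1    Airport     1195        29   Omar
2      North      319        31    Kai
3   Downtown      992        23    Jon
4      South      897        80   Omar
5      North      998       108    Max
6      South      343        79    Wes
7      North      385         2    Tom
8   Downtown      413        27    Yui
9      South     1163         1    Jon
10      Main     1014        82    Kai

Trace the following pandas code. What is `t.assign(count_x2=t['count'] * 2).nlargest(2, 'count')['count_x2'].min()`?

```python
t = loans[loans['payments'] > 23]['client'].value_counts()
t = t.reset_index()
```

filter rows where payments > 23:
      branch  rate_bp  payments client
0      North      534        54    Pia
1    Airport     1195        29   Omar
2      North      319        31    Kai
4      South      897        80   Omar
5      North      998       108    Max
6      South      343        79    Wes
8   Downtown      413        27    Yui
10      Main     1014        82    Kai
value_counts of client:
client
Omar    2
Kai     2
Pia     1
Max     1
Wes     1
Yui     1
Name: count, dtype: int64
reset_index():
  client  count
0   Omar      2
1    Kai      2
2    Pia      1
3    Max      1
4    Wes      1
5    Yui      1
add column count_x2 = t['count'] * 2:
  client  count  count_x2
0   Omar      2         4
1    Kai      2         4
2    Pia      1         2
3    Max      1         2
4    Wes      1         2
5    Yui      1         2
take 2 rows with largest count:
  client  count  count_x2
0   Omar      2         4
1    Kai      2         4

4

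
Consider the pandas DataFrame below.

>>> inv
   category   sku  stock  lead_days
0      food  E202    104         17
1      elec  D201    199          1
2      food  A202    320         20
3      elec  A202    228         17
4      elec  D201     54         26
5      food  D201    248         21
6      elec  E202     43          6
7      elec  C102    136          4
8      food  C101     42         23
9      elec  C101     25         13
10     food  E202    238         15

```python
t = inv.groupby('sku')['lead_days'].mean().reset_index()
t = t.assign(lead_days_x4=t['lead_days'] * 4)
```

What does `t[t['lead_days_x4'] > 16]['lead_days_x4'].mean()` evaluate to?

65.1666666667

group by sku, mean of lead_days:
sku
A202    18.500000
C101    18.000000
C102     4.000000
D201    16.000000
E202    12.666667
Name: lead_days, dtype: float64
reset_index():
    sku  lead_days
0  A202  18.500000
1  C101  18.000000
2  C102   4.000000
3  D201  16.000000
4  E202  12.666667
add column lead_days_x4 = t['lead_days'] * 4:
    sku  lead_days  lead_days_x4
0  A202  18.500000     74.000000
1  C101  18.000000     72.000000
2  C102   4.000000     16.000000
3  D201  16.000000     64.000000
4  E202  12.666667     50.666667
filter rows where lead_days_x4 > 16:
    sku  lead_days  lead_days_x4
0  A202  18.500000     74.000000
1  C101  18.000000     72.000000
3  D201  16.000000     64.000000
4  E202  12.666667     50.666667
mean of column 'lead_days_x4' → 65.1666666667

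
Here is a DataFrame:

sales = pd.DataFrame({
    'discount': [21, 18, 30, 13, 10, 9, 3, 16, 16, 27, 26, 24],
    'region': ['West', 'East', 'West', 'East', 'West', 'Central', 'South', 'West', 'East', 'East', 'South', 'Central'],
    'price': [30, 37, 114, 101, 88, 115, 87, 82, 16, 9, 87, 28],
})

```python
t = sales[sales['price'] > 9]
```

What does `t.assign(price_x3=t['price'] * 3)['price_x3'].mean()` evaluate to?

filter rows where price > 9:
    discount   region  price
0         21     West     30
1         18     East     37
2         30     West    114
3         13     East    101
4         10     West     88
5          9  Central    115
6          3    South     87
7         16     West     82
8         16     East     16
10        26    South     87
11        24  Central     28
add column price_x3 = t['price'] * 3:
    discount   region  price  price_x3
0         21     West     30        90
1         18     East     37       111
2         30     West    114       342
3         13     East    101       303
4         10     West     88       264
5          9  Central    115       345
6          3    South     87       261
7         16     West     82       246
8         16     East     16        48
10        26    South     87       261
11        24  Central     28        84

214.090909091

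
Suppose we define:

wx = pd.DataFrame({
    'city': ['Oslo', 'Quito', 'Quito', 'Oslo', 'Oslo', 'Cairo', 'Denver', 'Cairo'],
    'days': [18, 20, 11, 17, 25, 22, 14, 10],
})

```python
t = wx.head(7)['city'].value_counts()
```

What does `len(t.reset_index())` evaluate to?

4

take first 7 rows:
     city  days
0    Oslo    18
1   Quito    20
2   Quito    11
3    Oslo    17
4    Oslo    25
5   Cairo    22
6  Denver    14
value_counts of city:
city
Oslo      3
Quito     2
Cairo     1
Denver    1
Name: count, dtype: int64
reset_index():
     city  count
0    Oslo      3
1   Quito      2
2   Cairo      1
3  Denver      1
Hence 4.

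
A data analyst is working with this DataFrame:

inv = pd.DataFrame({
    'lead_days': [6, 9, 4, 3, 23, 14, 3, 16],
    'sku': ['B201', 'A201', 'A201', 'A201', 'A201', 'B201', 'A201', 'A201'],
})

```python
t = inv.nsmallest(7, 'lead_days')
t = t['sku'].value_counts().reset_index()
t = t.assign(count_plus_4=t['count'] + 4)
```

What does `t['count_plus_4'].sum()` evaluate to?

take 7 rows with smallest lead_days:
   lead_days   sku
3          3  A201
6          3  A201
2          4  A201
0          6  B201
1          9  A201
5         14  B201
7         16  A201
value_counts of sku:
sku
A201    5
B201    2
Name: count, dtype: int64
reset_index():
    sku  count
0  A201      5
1  B201      2
add column count_plus_4 = t['count'] + 4:
    sku  count  count_plus_4
0  A201      5             9
1  B201      2             6

15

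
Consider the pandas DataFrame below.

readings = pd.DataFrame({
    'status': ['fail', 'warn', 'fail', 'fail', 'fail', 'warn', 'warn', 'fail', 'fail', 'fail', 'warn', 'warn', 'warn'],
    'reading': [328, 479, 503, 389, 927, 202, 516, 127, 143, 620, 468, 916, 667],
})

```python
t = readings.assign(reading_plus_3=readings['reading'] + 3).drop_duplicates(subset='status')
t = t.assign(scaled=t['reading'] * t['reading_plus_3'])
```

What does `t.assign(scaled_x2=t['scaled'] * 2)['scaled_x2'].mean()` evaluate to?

339446.0

add column reading_plus_3 = readings['reading'] + 3:
   status  reading  reading_plus_3
0    fail      328             331
1    warn      479             482
2    fail      503             506
3    fail      389             392
4    fail      927             930
5    warn      202             205
6    warn      516             519
7    fail      127             130
8    fail      143             146
9    fail      620             623
10   warn      468             471
11   warn      916             919
12   warn      667             670
drop duplicate status (keep=first):
  status  reading  reading_plus_3
0   fail      328             331
1   warn      479             482
add column scaled = t['reading'] * t['reading_plus_3']:
  status  reading  reading_plus_3  scaled
0   fail      328             331  108568
1   warn      479             482  230878
add column scaled_x2 = t['scaled'] * 2:
  status  reading  reading_plus_3  scaled  scaled_x2
0   fail      328             331  108568     217136
1   warn      479             482  230878     461756
Reading off the mean of column 'scaled_x2', we get 339446.0.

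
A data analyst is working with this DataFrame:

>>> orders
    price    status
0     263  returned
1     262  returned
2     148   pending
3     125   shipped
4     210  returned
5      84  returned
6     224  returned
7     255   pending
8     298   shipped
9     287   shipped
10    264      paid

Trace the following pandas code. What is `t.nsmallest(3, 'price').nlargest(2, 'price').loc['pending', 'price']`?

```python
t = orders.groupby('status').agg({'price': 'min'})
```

148

group by status, min of price:
          price
status         
paid        264
pending     148
returned     84
shipped     125
take 3 rows with smallest price:
          price
status         
returned     84
shipped     125
pending     148
take 2 rows with largest price:
         price
status        
pending    148
shipped    125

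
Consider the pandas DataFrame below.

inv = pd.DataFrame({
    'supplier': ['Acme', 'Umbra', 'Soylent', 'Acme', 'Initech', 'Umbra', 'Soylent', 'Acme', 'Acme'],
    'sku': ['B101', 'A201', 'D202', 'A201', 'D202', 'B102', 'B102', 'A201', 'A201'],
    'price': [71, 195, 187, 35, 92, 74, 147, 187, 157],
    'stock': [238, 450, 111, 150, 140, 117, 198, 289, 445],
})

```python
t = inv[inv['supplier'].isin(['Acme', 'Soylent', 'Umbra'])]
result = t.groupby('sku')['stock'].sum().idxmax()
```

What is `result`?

filter rows where supplier in ['Acme', 'Soylent', 'Umbra']:
  supplier   sku  price  stock
0     Acme  B101     71    238
1    Umbra  A201    195    450
2  Soylent  D202    187    111
3     Acme  A201     35    150
5    Umbra  B102     74    117
6  Soylent  B102    147    198
7     Acme  A201    187    289
8     Acme  A201    157    445
group by sku, sum of stock:
sku
A201    1334
B101     238
B102     315
D202     111
Name: stock, dtype: int64
Then the label with the largest value: A201

A201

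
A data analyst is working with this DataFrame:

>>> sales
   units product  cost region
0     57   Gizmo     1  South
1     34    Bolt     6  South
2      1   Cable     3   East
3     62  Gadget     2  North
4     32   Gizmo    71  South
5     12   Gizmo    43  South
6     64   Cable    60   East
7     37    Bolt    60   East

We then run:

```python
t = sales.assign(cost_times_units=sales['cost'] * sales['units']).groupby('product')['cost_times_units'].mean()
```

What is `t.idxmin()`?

add column cost_times_units = sales['cost'] * sales['units']:
   units product  cost region  cost_times_units
0     57   Gizmo     1  South                57
1     34    Bolt     6  South               204
2      1   Cable     3   East                 3
3     62  Gadget     2  North               124
4     32   Gizmo    71  South              2272
5     12   Gizmo    43  South               516
6     64   Cable    60   East              3840
7     37    Bolt    60   East              2220
group by product, mean of cost_times_units:
product
Bolt      1212.000000
Cable     1921.500000
Gadget     124.000000
Gizmo      948.333333
Name: cost_times_units, dtype: float64
label with the smallest value → Gadget

Gadget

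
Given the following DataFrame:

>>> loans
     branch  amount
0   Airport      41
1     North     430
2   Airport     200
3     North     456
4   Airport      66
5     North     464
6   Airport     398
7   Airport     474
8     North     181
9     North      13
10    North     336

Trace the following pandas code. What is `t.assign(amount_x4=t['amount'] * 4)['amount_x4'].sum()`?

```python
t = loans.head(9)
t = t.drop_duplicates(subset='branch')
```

1884

take first 9 rows:
    branch  amount
0  Airport      41
1    North     430
2  Airport     200
3    North     456
4  Airport      66
5    North     464
6  Airport     398
7  Airport     474
8    North     181
drop duplicate branch (keep=first):
    branch  amount
0  Airport      41
1    North     430
add column amount_x4 = t['amount'] * 4:
    branch  amount  amount_x4
0  Airport      41        164
1    North     430       1720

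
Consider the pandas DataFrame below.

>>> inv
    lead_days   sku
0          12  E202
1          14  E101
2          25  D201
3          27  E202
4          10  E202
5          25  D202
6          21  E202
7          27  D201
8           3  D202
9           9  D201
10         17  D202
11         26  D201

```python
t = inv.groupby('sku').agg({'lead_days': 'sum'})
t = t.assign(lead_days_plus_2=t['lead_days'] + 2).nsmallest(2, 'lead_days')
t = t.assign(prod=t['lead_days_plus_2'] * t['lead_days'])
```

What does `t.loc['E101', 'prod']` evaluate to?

224

group by sku, sum of lead_days:
      lead_days
sku            
D201         87
D202         45
E101         14
E202         70
add column lead_days_plus_2 = t['lead_days'] + 2:
      lead_days  lead_days_plus_2
sku                              
D201         87                89
D202         45                47
E101         14                16
E202         70                72
take 2 rows with smallest lead_days:
      lead_days  lead_days_plus_2
sku                              
E101         14                16
D202         45                47
add column prod = t['lead_days_plus_2'] * t['lead_days']:
      lead_days  lead_days_plus_2  prod
sku                                    
E101         14                16   224
D202         45                47  2115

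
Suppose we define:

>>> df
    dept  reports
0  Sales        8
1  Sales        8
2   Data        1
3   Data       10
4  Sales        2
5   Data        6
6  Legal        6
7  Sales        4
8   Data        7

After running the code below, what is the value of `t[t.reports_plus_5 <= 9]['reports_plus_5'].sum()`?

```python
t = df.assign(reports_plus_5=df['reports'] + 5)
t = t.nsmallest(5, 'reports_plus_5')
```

add column reports_plus_5 = df['reports'] + 5:
    dept  reports  reports_plus_5
0  Sales        8              13
1  Sales        8              13
2   Data        1               6
3   Data       10              15
4  Sales        2               7
5   Data        6              11
6  Legal        6              11
7  Sales        4               9
8   Data        7              12
take 5 rows with smallest reports_plus_5:
    dept  reports  reports_plus_5
2   Data        1               6
4  Sales        2               7
7  Sales        4               9
5   Data        6              11
6  Legal        6              11
filter rows where reports_plus_5 <= 9:
    dept  reports  reports_plus_5
2   Data        1               6
4  Sales        2               7
7  Sales        4               9

22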